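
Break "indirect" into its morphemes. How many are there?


Word: "indirect"
Morphemes: in- + direct
Each morpheme carries meaning
= 2 morphemes


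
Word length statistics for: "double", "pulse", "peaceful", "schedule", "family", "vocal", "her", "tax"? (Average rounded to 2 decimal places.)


Lengths: "double"=6, "pulse"=5, "peaceful"=8, "schedule"=8, "family"=6, "vocal"=5, "her"=3, "tax"=3
Sum = 44, Count = 8
Average = 44/8 = 5.50
= avg=5.50, min=3, max=8


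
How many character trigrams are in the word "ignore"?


Word: "ignore" (length 6)
Number of 3-grams = length - 3 + 1 = 6 - 3 + 1
= 4


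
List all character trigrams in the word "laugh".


Word: "laugh" (length 5)
Number of trigrams = 5 - 3 + 1 = 3
  Position 0: "lau"
  Position 1: "aug"
  Position 2: "ugh"
Trigrams = "lau", "aug", "ugh"


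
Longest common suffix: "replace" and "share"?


Word 1: "replace"
Word 2: "share"
Comparing from end:
  Pos -1: 'e' == 'e'
  Pos -2: 'c' != 'r' (stop)
LCS = "e" (length 1)


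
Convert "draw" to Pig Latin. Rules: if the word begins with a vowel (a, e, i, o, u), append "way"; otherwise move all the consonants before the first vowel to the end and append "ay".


Word: "draw"
Starts with consonant(s) → move to end, add 'ay'
Consonant cluster: "dr"
Pig Latin = "awdray"


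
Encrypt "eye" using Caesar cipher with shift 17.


Word: "eye"
Shift: 17
Each letter → (letter + shift) mod 26:
  'e' (4) + 17 = 21 → 'v'
  'y' (24) + 17 = 15 → 'p'
  'e' (4) + 17 = 21 → 'v'
Result = "vpv"


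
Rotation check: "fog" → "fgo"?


Word: "fog", Candidate: "fgo"
Method: check if candidate is substring of word+word
"fogfog" contains "fgo"? No
Is rotation = No


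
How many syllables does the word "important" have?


Word: "important"
Syllable breakdown: im-por-tant
Counting: 3 parts
= 3 syllables


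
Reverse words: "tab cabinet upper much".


Original: "tab cabinet upper much"
Words (1..n): tab | cabinet | upper | much
Reversed (n..1): much | upper | cabinet | tab
Result = "much upper cabinet tab"


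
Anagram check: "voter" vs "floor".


Word 1: "voter" → sorted: eortv
Word 2: "floor" → sorted: floor
Same letters? eortv != floor
Anagram = No


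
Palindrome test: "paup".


Word: "paup"
Reversed: "puap"
Forward == Backward? paup != puap
Palindrome = No


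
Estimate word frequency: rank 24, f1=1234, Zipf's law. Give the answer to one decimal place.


Zipf's law: f(r) = f(1) / r
f(1) = 1234
f(24) = 1234 / 24
= 51.4 occurrences


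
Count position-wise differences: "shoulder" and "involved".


Comparing character by character (same length = 8):
  Pos 0: 's' vs 'i' !=
  Pos 1: 'h' vs 'n' !=
  Pos 2: 'o' vs 'v' !=
  Pos 3: 'u' vs 'o' !=
  Pos 4: 'l' vs 'l' =
  Pos 5: 'd' vs 'v' !=
  Pos 6: 'e' vs 'e' =
  Pos 7: 'r' vs 'd' !=
Hamming distance = 6


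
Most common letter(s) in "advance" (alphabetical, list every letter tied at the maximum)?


Word: "advance"
Letter counts:
  'a': 2
  'c': 1
  'd': 1
  'e': 1
  'n': 1
  'v': 1
Maximum count = 2
Most frequent = 'a' (2 times each)


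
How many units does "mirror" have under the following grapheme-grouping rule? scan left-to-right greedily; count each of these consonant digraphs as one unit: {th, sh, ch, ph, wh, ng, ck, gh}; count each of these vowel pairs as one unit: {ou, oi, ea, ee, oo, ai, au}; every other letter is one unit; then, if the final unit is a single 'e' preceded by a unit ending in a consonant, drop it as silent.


Word: "mirror" (6 letters)
Left-to-right scan:
  1. 'm' (letter)
  2. 'i' (letter)
  3. 'r' (letter)
  4. 'r' (letter)
  5. 'o' (letter)
  6. 'r' (letter)
Units from scan: 6
Sound units = 6 units


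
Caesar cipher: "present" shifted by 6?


Word: "present"
Shift: 6
Each letter → (letter + shift) mod 26:
  'p' (15) + 6 = 21 → 'v'
  'r' (17) + 6 = 23 → 'x'
  'e' (4) + 6 = 10 → 'k'
  's' (18) + 6 = 24 → 'y'
  'e' (4) + 6 = 10 → 'k'
  'n' (13) + 6 = 19 → 't'
  't' (19) + 6 = 25 → 'z'
Result = "vxkyktz"


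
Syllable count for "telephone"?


Word: "telephone"
Syllable breakdown: tel-e-phone
Counting: 3 parts
= 3 syllables


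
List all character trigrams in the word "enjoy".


Word: "enjoy" (length 5)
Number of trigrams = 5 - 3 + 1 = 3
  Position 0: "enj"
  Position 1: "njo"
  Position 2: "joy"
Trigrams = "enj", "njo", "joy"


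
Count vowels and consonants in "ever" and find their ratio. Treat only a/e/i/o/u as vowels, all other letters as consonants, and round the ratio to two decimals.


Word: "ever"
Vowels (a,e,i,o,u): 2
Consonants: 2
Ratio = 2/2
= 1.00


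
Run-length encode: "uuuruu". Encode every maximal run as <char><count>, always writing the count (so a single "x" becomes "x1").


String: "uuuruu"
Scanning for consecutive runs:
  'u' x 3
  'r' x 1
  'u' x 2
RLE = "u3r1u2"


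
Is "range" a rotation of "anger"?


Word: "anger", Candidate: "range"
Method: check if candidate is substring of word+word
"angeranger" contains "range"? Yes
Is rotation = Yes


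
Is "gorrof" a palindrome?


Word: "gorrof"
Reversed: "forrog"
Forward == Backward? gorrof != forrog
Palindrome = No


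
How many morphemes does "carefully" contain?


Word: "carefully"
Morphemes: care / -ful / -ly
Each morpheme carries meaning
= 3 morphemes


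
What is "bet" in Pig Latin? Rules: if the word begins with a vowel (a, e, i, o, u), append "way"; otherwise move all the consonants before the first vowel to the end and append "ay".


Word: "bet"
Starts with consonant(s) → move to end, add 'ay'
Consonant cluster: "b"
Pig Latin = "etbay"


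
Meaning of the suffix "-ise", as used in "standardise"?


Suffix: -ise
As in: standardise -> standard + -ise
Meaning = to make


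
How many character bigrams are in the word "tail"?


Word: "tail" (length 4)
Number of 2-grams = length - 2 + 1 = 4 - 2 + 1
= 3


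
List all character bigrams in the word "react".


Word: "react" (length 5)
Number of bigrams = 5 - 2 + 1 = 4
  Position 0: "re"
  Position 1: "ea"
  Position 2: "ac"
  Position 3: "ct"
Bigrams = "re", "ea", "ac", "ct"


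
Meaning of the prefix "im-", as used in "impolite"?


Prefix: im-
Example: impolite (im- + polite)
Meaning = not / into


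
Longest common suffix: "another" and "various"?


Word 1: "another"
Word 2: "various"
Comparing from end:
  Pos -1: 'r' != 's' (stop)
LCS = "" (length 0)


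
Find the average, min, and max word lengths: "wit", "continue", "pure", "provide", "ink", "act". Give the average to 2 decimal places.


Lengths: "wit"=3, "continue"=8, "pure"=4, "provide"=7, "ink"=3, "act"=3
Sum = 28, Count = 6
Average = 28/6 = 4.67
= avg=4.67, min=3, max=8


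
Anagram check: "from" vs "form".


Word 1: "from" → sorted: fmor
Word 2: "form" → sorted: fmor
Same letters? fmor == fmor
Anagram = Yes


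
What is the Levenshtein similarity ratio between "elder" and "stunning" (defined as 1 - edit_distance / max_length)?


Word 1: "elder" (length 5)
Word 2: "stunning" (length 8)
One optimal edit sequence:
  1. insert 's'  (+1)
  2. insert 't'  (+1)
  3. insert 'u'  (+1)
  4. substitute 'e' -> 'n'  (+1)
  5. substitute 'l' -> 'n'  (+1)
  6. substitute 'd' -> 'i'  (+1)
  7. substitute 'e' -> 'n'  (+1)
  8. substitute 'r' -> 'g'  (+1)
Edit distance = 8
Max length = max(5, 8) = 8
Similarity = 1 - 8/8
= 0.0000


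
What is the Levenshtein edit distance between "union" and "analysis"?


Word 1: "union" (length 5)
Word 2: "analysis" (length 8)
One optimal edit sequence (insert/delete/substitute each cost 1):
  1. substitute 'u' -> 'a'  (+1)
  2. keep 'n'
  3. insert 'a'  (+1)
  4. insert 'l'  (+1)
  5. insert 'y'  (+1)
  6. substitute 'i' -> 's'  (+1)
  7. substitute 'o' -> 'i'  (+1)
  8. substitute 'n' -> 's'  (+1)
Total edit operations: 7
Edit distance = 7


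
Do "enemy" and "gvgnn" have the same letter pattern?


Pattern of "enemy": [0, 1, 0, 2, 3]
Pattern of "gvgnn": [0, 1, 0, 2, 2]
Patterns do not match
Same pattern = No


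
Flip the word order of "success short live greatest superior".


Original: "success short live greatest superior"
Words (1..n): success | short | live | greatest | superior
Reversed (n..1): superior | greatest | live | short | success
Result = "superior greatest live short success"


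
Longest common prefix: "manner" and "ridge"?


Word 1: "manner"
Word 2: "ridge"
Comparing from start:
  Pos 0: 'm' != 'r' (stop)
LCP = "" (length 0)


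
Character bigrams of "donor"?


Word: "donor" (length 5)
Number of bigrams = 5 - 2 + 1 = 4
  Position 0: "do"
  Position 1: "on"
  Position 2: "no"
  Position 3: "or"
Bigrams = "do", "on", "no", "or"


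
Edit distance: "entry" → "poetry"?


Word 1: "entry" (length 5)
Word 2: "poetry" (length 6)
One optimal edit sequence (insert/delete/substitute each cost 1):
  1. insert 'p'  (+1)
  2. substitute 'e' -> 'o'  (+1)
  3. substitute 'n' -> 'e'  (+1)
  4. keep 't'
  5. keep 'r'
  6. keep 'y'
Total edit operations: 3
Edit distance = 3


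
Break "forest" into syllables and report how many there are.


Word: "forest"
Syllable breakdown: for · est
Counting: 2 parts
= 2 syllables


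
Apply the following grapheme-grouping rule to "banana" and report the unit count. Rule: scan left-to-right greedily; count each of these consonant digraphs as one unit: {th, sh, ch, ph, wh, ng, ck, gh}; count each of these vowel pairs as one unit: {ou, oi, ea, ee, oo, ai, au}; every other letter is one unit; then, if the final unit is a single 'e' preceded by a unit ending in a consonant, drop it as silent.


Word: "banana" (6 letters)
Left-to-right scan:
  1. 'b' (letter)
  2. 'a' (letter)
  3. 'n' (letter)
  4. 'a' (letter)
  5. 'n' (letter)
  6. 'a' (letter)
Units from scan: 6
Sound units = 6 units


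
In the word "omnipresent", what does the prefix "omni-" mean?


Prefix: omni-
Example: omnipresent (omni- + present)
Meaning = all


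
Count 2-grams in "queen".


Word: "queen" (length 5)
Number of 2-grams = length - 2 + 1 = 5 - 2 + 1
= 4


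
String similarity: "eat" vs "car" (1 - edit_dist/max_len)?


Word 1: "eat" (length 3)
Word 2: "car" (length 3)
One optimal edit sequence:
  1. substitute 'e' -> 'c'  (+1)
  2. keep 'a'
  3. substitute 't' -> 'r'  (+1)
Edit distance = 2
Max length = max(3, 3) = 3
Similarity = 1 - 2/3
= 0.3333


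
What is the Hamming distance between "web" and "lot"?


Comparing character by character (same length = 3):
  Pos 0: 'w' vs 'l' !=
  Pos 1: 'e' vs 'o' !=
  Pos 2: 'b' vs 't' !=
Hamming distance = 3


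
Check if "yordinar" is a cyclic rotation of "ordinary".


Word: "ordinary", Candidate: "yordinar"
Method: check if candidate is substring of word+word
"ordinaryordinary" contains "yordinar"? Yes
Is rotation = Yes


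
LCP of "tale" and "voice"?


Word 1: "tale"
Word 2: "voice"
Comparing from start:
  Pos 0: 't' != 'v' (stop)
LCP = "" (length 0)


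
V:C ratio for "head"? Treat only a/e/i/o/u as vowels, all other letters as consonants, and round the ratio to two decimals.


Word: "head"
Vowels (a,e,i,o,u): 2
Consonants: 2
Ratio = 2/2
= 1.00


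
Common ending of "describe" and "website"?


Word 1: "describe"
Word 2: "website"
Comparing from end:
  Pos -1: 'e' == 'e'
  Pos -2: 'b' != 't' (stop)
LCS = "e" (length 1)


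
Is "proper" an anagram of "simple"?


Word 1: "simple" → sorted: eilmps
Word 2: "proper" → sorted: eopprr
Same letters? eilmps != eopprr
Anagram = No


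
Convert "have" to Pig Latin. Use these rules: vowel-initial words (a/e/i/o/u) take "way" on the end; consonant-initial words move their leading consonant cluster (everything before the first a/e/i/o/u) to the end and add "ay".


Word: "have"
Starts with consonant(s) → move to end, add 'ay'
Consonant cluster: "h"
Pig Latin = "avehay"


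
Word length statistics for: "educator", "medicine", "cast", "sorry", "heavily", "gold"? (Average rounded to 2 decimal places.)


Lengths: "educator"=8, "medicine"=8, "cast"=4, "sorry"=5, "heavily"=7, "gold"=4
Sum = 36, Count = 6
Average = 36/6 = 6.00
= avg=6.00, min=4, max=8


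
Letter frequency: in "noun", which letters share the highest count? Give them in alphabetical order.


Word: "noun"
Letter counts:
  'n': 2
  'o': 1
  'u': 1
Maximum count = 2
Most frequent = 'n' (2 times each)


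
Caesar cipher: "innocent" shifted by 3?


Word: "innocent"
Shift: 3
Each letter → (letter + shift) mod 26:
  'i' (8) + 3 = 11 → 'l'
  'n' (13) + 3 = 16 → 'q'
  'n' (13) + 3 = 16 → 'q'
  'o' (14) + 3 = 17 → 'r'
  'c' (2) + 3 = 5 → 'f'
  'e' (4) + 3 = 7 → 'h'
  'n' (13) + 3 = 16 → 'q'
  't' (19) + 3 = 22 → 'w'
Result = "lqqrfhqw"


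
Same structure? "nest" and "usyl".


Pattern of "nest": [0, 1, 2, 3]
Pattern of "usyl": [0, 1, 2, 3]
Patterns match
Same pattern = Yes


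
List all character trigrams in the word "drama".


Word: "drama" (length 5)
Number of trigrams = 5 - 3 + 1 = 3
  Position 0: "dra"
  Position 1: "ram"
  Position 2: "ama"
Trigrams = "dra", "ram", "ama"


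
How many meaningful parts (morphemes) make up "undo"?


Word: "undo"
Morphemes: un- / do
Each morpheme carries meaning
= 2 morphemes


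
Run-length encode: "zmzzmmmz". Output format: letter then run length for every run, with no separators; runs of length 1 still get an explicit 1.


String: "zmzzmmmz"
Scanning for consecutive runs:
  'z' x 1
  'm' x 1
  'z' x 2
  'm' x 3
  'z' x 1
RLE = "z1m1z2m3z1"


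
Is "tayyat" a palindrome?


Word: "tayyat"
Reversed: "tayyat"
Forward == Backward? tayyat == tayyat
Palindrome = Yes


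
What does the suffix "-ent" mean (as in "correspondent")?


Suffix: -ent
Example: correspondent (correspond + -ent)
Meaning = one who / that which


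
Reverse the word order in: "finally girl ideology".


Original: "finally girl ideology"
Words (1..n): finally | girl | ideology
Reversed (n..1): ideology | girl | finally
Result = "ideology girl finally"


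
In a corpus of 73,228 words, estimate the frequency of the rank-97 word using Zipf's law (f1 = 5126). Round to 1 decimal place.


Zipf's law: f(r) = f(1) / r
f(1) = 5126
f(97) = 5126 / 97
= 52.8 occurrences


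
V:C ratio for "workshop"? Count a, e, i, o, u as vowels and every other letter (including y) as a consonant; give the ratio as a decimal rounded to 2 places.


Word: "workshop"
Vowels (a,e,i,o,u): 2
Consonants: 6
Ratio = 2/6
= 0.33


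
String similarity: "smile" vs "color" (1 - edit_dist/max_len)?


Word 1: "smile" (length 5)
Word 2: "color" (length 5)
One optimal edit sequence:
  1. substitute 's' -> 'c'  (+1)
  2. substitute 'm' -> 'o'  (+1)
  3. substitute 'i' -> 'l'  (+1)
  4. substitute 'l' -> 'o'  (+1)
  5. substitute 'e' -> 'r'  (+1)
Edit distance = 5
Max length = max(5, 5) = 5
Similarity = 1 - 5/5
= 0.0000


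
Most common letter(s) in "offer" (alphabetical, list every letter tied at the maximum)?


Word: "offer"
Letter counts:
  'e': 1
  'f': 2
  'o': 1
  'r': 1
Maximum count = 2
Most frequent = 'f' (2 times each)


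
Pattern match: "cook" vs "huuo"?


Pattern of "cook": [0, 1, 1, 2]
Pattern of "huuo": [0, 1, 1, 2]
Patterns match
Same pattern = Yes


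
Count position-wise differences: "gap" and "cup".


Comparing character by character (same length = 3):
  Pos 0: 'g' vs 'c' !=
  Pos 1: 'a' vs 'u' !=
  Pos 2: 'p' vs 'p' =
Hamming distance = 2


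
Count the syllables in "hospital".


Word: "hospital"
Syllable breakdown: hos | pi | tal
Counting: 3 parts
= 3 syllables


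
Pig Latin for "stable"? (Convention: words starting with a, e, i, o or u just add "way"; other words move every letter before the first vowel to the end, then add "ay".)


Word: "stable"
Starts with consonant(s) → move to end, add 'ay'
Consonant cluster: "st"
Pig Latin = "ablestay"


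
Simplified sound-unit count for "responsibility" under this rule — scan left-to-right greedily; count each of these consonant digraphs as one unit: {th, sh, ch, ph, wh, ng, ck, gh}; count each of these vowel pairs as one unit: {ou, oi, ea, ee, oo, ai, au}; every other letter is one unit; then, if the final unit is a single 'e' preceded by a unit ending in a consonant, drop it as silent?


Word: "responsibility" (14 letters)
Left-to-right scan:
  1. 'r' (letter)
  2. 'e' (letter)
  3. 's' (letter)
  4. 'p' (letter)
  5. 'o' (letter)
  6. 'n' (letter)
  7. 's' (letter)
  8. 'i' (letter)
  9. 'b' (letter)
  10. 'i' (letter)
  11. 'l' (letter)
  12. 'i' (letter)
  13. 't' (letter)
  14. 'y' (letter)
Units from scan: 14
Sound units = 14 units


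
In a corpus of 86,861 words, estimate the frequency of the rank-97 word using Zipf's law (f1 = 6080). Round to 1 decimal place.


Zipf's law: f(r) = f(1) / r
f(1) = 6080
f(97) = 6080 / 97
= 62.7 occurrences


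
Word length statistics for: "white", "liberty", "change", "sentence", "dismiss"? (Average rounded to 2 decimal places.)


Lengths: "white"=5, "liberty"=7, "change"=6, "sentence"=8, "dismiss"=7
Sum = 33, Count = 5
Average = 33/5 = 6.60
= avg=6.60, min=5, max=8


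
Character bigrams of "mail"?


Word: "mail" (length 4)
Number of bigrams = 4 - 2 + 1 = 3
  Position 0: "ma"
  Position 1: "ai"
  Position 2: "il"
Bigrams = "ma", "ai", "il"


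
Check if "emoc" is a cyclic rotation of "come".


Word: "come", Candidate: "emoc"
Method: check if candidate is substring of word+word
"comecome" contains "emoc"? No
Is rotation = No


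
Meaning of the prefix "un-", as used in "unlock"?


Prefix: un-
As in: unlock -> un- + lock
Meaning = not / reverse


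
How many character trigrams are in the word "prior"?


Word: "prior" (length 5)
Number of 3-grams = length - 3 + 1 = 5 - 3 + 1
= 3


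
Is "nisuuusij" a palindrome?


Word: "nisuuusij"
Reversed: "jisuuusin"
Forward == Backward? nisuuusij != jisuuusin
Palindrome = No


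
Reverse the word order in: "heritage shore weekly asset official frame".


Original: "heritage shore weekly asset official frame"
Words (1..n): heritage | shore | weekly | asset | official | frame
Reversed (n..1): frame | official | asset | weekly | shore | heritage
Result = "frame official asset weekly shore heritage"


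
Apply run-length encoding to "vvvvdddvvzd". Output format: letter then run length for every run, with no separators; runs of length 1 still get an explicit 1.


String: "vvvvdddvvzd"
Scanning for consecutive runs:
  'v' x 4
  'd' x 3
  'v' x 2
  'z' x 1
  'd' x 1
RLE = "v4d3v2z1d1"


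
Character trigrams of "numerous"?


Word: "numerous" (length 8)
Number of trigrams = 8 - 3 + 1 = 6
  Position 0: "num"
  Position 1: "ume"
  Position 2: "mer"
  Position 3: "ero"
  Position 4: "rou"
  Position 5: "ous"
Trigrams = "num", "ume", "mer", "ero", "rou", "ous"


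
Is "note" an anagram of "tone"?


Word 1: "tone" → sorted: enot
Word 2: "note" → sorted: enot
Same letters? enot == enot
Anagram = Yes


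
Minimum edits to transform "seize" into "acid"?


Word 1: "seize" (length 5)
Word 2: "acid" (length 4)
One optimal edit sequence (insert/delete/substitute each cost 1):
  1. substitute 's' -> 'a'  (+1)
  2. substitute 'e' -> 'c'  (+1)
  3. keep 'i'
  4. delete 'z'  (+1)
  5. substitute 'e' -> 'd'  (+1)
Total edit operations: 4
Edit distance = 4


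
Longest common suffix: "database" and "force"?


Word 1: "database"
Word 2: "force"
Comparing from end:
  Pos -1: 'e' == 'e'
  Pos -2: 's' != 'c' (stop)
LCS = "e" (length 1)


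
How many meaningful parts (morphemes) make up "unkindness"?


Word: "unkindness"
Morphemes: un- / kind / -ness
Each morpheme carries meaning
= 3 morphemes


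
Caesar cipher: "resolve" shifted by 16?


Word: "resolve"
Shift: 16
Each letter → (letter + shift) mod 26:
  'r' (17) + 16 = 7 → 'h'
  'e' (4) + 16 = 20 → 'u'
  's' (18) + 16 = 8 → 'i'
  'o' (14) + 16 = 4 → 'e'
  'l' (11) + 16 = 1 → 'b'
  'v' (21) + 16 = 11 → 'l'
  'e' (4) + 16 = 20 → 'u'
Result = "huieblu"


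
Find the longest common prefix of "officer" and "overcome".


Word 1: "officer"
Word 2: "overcome"
Comparing from start:
  Pos 0: 'o' == 'o'
  Pos 1: 'f' != 'v' (stop)
LCP = "o" (length 1)


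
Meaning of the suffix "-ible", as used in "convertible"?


Suffix: -ible
As in: convertible -> convert + -ible
Meaning = capable of


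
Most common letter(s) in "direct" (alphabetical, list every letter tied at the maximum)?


Word: "direct"
Letter counts:
  'c': 1
  'd': 1
  'e': 1
  'i': 1
  'r': 1
  't': 1
Maximum count = 1
Most frequent = 'c', 'd', 'e', 'i', 'r', 't' (1 time each)


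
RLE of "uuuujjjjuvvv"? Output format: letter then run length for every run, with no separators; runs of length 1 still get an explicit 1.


String: "uuuujjjjuvvv"
Scanning for consecutive runs:
  'u' x 4
  'j' x 4
  'u' x 1
  'v' x 3
RLE = "u4j4u1v3"


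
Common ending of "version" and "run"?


Word 1: "version"
Word 2: "run"
Comparing from end:
  Pos -1: 'n' == 'n'
  Pos -2: 'o' != 'u' (stop)
LCS = "n" (length 1)


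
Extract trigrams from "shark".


Word: "shark" (length 5)
Number of trigrams = 5 - 3 + 1 = 3
  Position 0: "sha"
  Position 1: "har"
  Position 2: "ark"
Trigrams = "sha", "har", "ark"


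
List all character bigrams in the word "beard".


Word: "beard" (length 5)
Number of bigrams = 5 - 2 + 1 = 4
  Position 0: "be"
  Position 1: "ea"
  Position 2: "ar"
  Position 3: "rd"
Bigrams = "be", "ea", "ar", "rd"


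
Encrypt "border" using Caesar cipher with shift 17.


Word: "border"
Shift: 17
Each letter → (letter + shift) mod 26:
  'b' (1) + 17 = 18 → 's'
  'o' (14) + 17 = 5 → 'f'
  'r' (17) + 17 = 8 → 'i'
  'd' (3) + 17 = 20 → 'u'
  'e' (4) + 17 = 21 → 'v'
  'r' (17) + 17 = 8 → 'i'
Result = "sfiuvi"


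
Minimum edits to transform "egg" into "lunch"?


Word 1: "egg" (length 3)
Word 2: "lunch" (length 5)
One optimal edit sequence (insert/delete/substitute each cost 1):
  1. insert 'l'  (+1)
  2. insert 'u'  (+1)
  3. substitute 'e' -> 'n'  (+1)
  4. substitute 'g' -> 'c'  (+1)
  5. substitute 'g' -> 'h'  (+1)
Total edit operations: 5
Edit distance = 5


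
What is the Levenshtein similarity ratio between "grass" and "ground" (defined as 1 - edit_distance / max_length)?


Word 1: "grass" (length 5)
Word 2: "ground" (length 6)
One optimal edit sequence:
  1. keep 'g'
  2. keep 'r'
  3. insert 'o'  (+1)
  4. substitute 'a' -> 'u'  (+1)
  5. substitute 's' -> 'n'  (+1)
  6. substitute 's' -> 'd'  (+1)
Edit distance = 4
Max length = max(5, 6) = 6
Similarity = 1 - 4/6
= 0.3333


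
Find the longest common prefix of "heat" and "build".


Word 1: "heat"
Word 2: "build"
Comparing from start:
  Pos 0: 'h' != 'b' (stop)
LCP = "" (length 0)


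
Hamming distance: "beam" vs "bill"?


Comparing character by character (same length = 4):
  Pos 0: 'b' vs 'b' =
  Pos 1: 'e' vs 'i' !=
  Pos 2: 'a' vs 'l' !=
  Pos 3: 'm' vs 'l' !=
Hamming distance = 3


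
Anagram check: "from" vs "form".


Word 1: "from" → sorted: fmor
Word 2: "form" → sorted: fmor
Same letters? fmor == fmor
Anagram = Yes


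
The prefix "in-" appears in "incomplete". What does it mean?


Prefix: in-
Example: incomplete (in- + complete)
Meaning = not / into


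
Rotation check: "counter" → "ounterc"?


Word: "counter", Candidate: "ounterc"
Method: check if candidate is substring of word+word
"countercounter" contains "ounterc"? Yes
Is rotation = Yes


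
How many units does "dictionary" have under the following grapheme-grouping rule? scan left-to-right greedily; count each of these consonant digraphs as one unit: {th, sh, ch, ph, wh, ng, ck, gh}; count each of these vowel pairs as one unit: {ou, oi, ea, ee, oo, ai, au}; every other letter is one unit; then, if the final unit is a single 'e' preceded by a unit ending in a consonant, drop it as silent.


Word: "dictionary" (10 letters)
Left-to-right scan:
  1. 'd' (letter)
  2. 'i' (letter)
  3. 'c' (letter)
  4. 't' (letter)
  5. 'i' (letter)
  6. 'o' (letter)
  7. 'n' (letter)
  8. 'a' (letter)
  9. 'r' (letter)
  10. 'y' (letter)
Units from scan: 10
Sound units = 10 units


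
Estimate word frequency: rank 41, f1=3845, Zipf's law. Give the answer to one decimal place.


Zipf's law: f(r) = f(1) / r
f(1) = 3845
f(41) = 3845 / 41
= 93.8 occurrences


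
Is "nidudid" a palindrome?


Word: "nidudid"
Reversed: "didudin"
Forward == Backward? nidudid != didudin
Palindrome = No


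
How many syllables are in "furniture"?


Word: "furniture"
Syllable breakdown: fur · ni · ture
Counting: 3 parts
= 3 syllables


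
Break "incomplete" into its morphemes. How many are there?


Word: "incomplete"
Morphemes: in- | complete
Each morpheme carries meaning
= 2 morphemes


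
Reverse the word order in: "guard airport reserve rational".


Original: "guard airport reserve rational"
Words (1..n): guard | airport | reserve | rational
Reversed (n..1): rational | reserve | airport | guard
Result = "rational reserve airport guard"


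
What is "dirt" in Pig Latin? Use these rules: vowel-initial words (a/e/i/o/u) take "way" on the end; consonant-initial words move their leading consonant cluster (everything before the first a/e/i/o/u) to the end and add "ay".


Word: "dirt"
Starts with consonant(s) → move to end, add 'ay'
Consonant cluster: "d"
Pig Latin = "irtday"


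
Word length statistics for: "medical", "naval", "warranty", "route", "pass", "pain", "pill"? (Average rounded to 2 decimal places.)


Lengths: "medical"=7, "naval"=5, "warranty"=8, "route"=5, "pass"=4, "pain"=4, "pill"=4
Sum = 37, Count = 7
Average = 37/7 = 5.29
= avg=5.29, min=4, max=8


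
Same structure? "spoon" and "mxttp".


Pattern of "spoon": [0, 1, 2, 2, 3]
Pattern of "mxttp": [0, 1, 2, 2, 3]
Patterns match
Same pattern = Yes


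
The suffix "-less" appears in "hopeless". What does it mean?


Suffix: -less
As in: hopeless -> hope + -less
Meaning = without


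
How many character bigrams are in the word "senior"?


Word: "senior" (length 6)
Number of 2-grams = length - 2 + 1 = 6 - 2 + 1
= 5


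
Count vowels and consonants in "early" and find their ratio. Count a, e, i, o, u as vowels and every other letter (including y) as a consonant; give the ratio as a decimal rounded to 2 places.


Word: "early"
Vowels (a,e,i,o,u): 2
Consonants: 3
Ratio = 2/3
= 0.67


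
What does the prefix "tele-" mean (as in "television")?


Prefix: tele-
Example: television (tele- + vision)
Meaning = distant


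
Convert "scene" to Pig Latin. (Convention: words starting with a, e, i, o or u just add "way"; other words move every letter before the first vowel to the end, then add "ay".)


Word: "scene"
Starts with consonant(s) → move to end, add 'ay'
Consonant cluster: "sc"
Pig Latin = "enescay"


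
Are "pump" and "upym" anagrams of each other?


Word 1: "pump" → sorted: mppu
Word 2: "upym" → sorted: mpuy
Same letters? mppu != mpuy
Anagram = No


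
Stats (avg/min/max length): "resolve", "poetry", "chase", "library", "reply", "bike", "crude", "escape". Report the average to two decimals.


Lengths: "resolve"=7, "poetry"=6, "chase"=5, "library"=7, "reply"=5, "bike"=4, "crude"=5, "escape"=6
Sum = 45, Count = 8
Average = 45/8 = 5.63
= avg=5.63, min=4, max=7


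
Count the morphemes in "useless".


Word: "useless"
Morphemes: use | -less
Each morpheme carries meaning
= 2 morphemes


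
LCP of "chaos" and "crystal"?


Word 1: "chaos"
Word 2: "crystal"
Comparing from start:
  Pos 0: 'c' == 'c'
  Pos 1: 'h' != 'r' (stop)
LCP = "c" (length 1)


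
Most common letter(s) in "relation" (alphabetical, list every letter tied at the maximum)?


Word: "relation"
Letter counts:
  'a': 1
  'e': 1
  'i': 1
  'l': 1
  'n': 1
  'o': 1
  'r': 1
  't': 1
Maximum count = 1
Most frequent = 'a', 'e', 'i', 'l', 'n', 'o', 'r', 't' (1 time each)


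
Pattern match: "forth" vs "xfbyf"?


Pattern of "forth": [0, 1, 2, 3, 4]
Pattern of "xfbyf": [0, 1, 2, 3, 1]
Patterns do not match
Same pattern = No


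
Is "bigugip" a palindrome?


Word: "bigugip"
Reversed: "pigugib"
Forward == Backward? bigugip != pigugib
Palindrome = No


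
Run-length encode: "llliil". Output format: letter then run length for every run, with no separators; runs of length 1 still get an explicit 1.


String: "llliil"
Scanning for consecutive runs:
  'l' x 3
  'i' x 2
  'l' x 1
RLE = "l3i2l1"


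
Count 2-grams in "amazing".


Word: "amazing" (length 7)
Number of 2-grams = length - 2 + 1 = 7 - 2 + 1
= 6


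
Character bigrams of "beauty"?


Word: "beauty" (length 6)
Number of bigrams = 6 - 2 + 1 = 5
  Position 0: "be"
  Position 1: "ea"
  Position 2: "au"
  Position 3: "ut"
  Position 4: "ty"
Bigrams = "be", "ea", "au", "ut", "ty"


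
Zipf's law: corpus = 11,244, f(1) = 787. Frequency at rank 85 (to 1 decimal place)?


Zipf's law: f(r) = f(1) / r
f(1) = 787
f(85) = 787 / 85
= 9.3 occurrences


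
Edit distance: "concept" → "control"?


Word 1: "concept" (length 7)
Word 2: "control" (length 7)
One optimal edit sequence (insert/delete/substitute each cost 1):
  1. keep 'c'
  2. keep 'o'
  3. keep 'n'
  4. substitute 'c' -> 't'  (+1)
  5. substitute 'e' -> 'r'  (+1)
  6. substitute 'p' -> 'o'  (+1)
  7. substitute 't' -> 'l'  (+1)
Total edit operations: 4
Edit distance = 4


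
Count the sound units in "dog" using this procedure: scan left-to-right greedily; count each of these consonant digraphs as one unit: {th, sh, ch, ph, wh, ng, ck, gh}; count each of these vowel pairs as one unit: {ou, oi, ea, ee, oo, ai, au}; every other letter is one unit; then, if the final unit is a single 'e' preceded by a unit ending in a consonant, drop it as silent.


Word: "dog" (3 letters)
Left-to-right scan:
  1. 'd' (letter)
  2. 'o' (letter)
  3. 'g' (letter)
Units from scan: 3
Sound units = 3 units


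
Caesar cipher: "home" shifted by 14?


Word: "home"
Shift: 14
Each letter → (letter + shift) mod 26:
  'h' (7) + 14 = 21 → 'v'
  'o' (14) + 14 = 2 → 'c'
  'm' (12) + 14 = 0 → 'a'
  'e' (4) + 14 = 18 → 's'
Result = "vcas"


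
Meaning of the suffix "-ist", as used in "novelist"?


Suffix: -ist
Example: novelist (novel + -ist)
Meaning = one who practices


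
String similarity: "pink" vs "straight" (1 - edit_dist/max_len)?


Word 1: "pink" (length 4)
Word 2: "straight" (length 8)
One optimal edit sequence:
  1. insert 's'  (+1)
  2. insert 't'  (+1)
  3. insert 'r'  (+1)
  4. substitute 'p' -> 'a'  (+1)
  5. keep 'i'
  6. insert 'g'  (+1)
  7. substitute 'n' -> 'h'  (+1)
  8. substitute 'k' -> 't'  (+1)
Edit distance = 7
Max length = max(4, 8) = 8
Similarity = 1 - 7/8
= 0.1250


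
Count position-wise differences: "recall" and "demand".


Comparing character by character (same length = 6):
  Pos 0: 'r' vs 'd' !=
  Pos 1: 'e' vs 'e' =
  Pos 2: 'c' vs 'm' !=
  Pos 3: 'a' vs 'a' =
  Pos 4: 'l' vs 'n' !=
  Pos 5: 'l' vs 'd' !=
Hamming distance = 4


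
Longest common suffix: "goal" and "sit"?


Word 1: "goal"
Word 2: "sit"
Comparing from end:
  Pos -1: 'l' != 't' (stop)
LCS = "" (length 0)


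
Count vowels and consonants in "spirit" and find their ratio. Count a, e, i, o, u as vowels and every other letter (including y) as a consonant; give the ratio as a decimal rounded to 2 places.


Word: "spirit"
Vowels (a,e,i,o,u): 2
Consonants: 4
Ratio = 2/4
= 0.50


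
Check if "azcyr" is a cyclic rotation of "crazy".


Word: "crazy", Candidate: "azcyr"
Method: check if candidate is substring of word+word
"crazycrazy" contains "azcyr"? No
Is rotation = No


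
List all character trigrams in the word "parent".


Word: "parent" (length 6)
Number of trigrams = 6 - 3 + 1 = 4
  Position 0: "par"
  Position 1: "are"
  Position 2: "ren"
  Position 3: "ent"
Trigrams = "par", "are", "ren", "ent"


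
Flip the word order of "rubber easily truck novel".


Original: "rubber easily truck novel"
Words (1..n): rubber | easily | truck | novel
Reversed (n..1): novel | truck | easily | rubber
Result = "novel truck easily rubber"


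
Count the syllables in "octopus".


Word: "octopus"
Syllable breakdown: oc · to · pus
Counting: 3 parts
= 3 syllables


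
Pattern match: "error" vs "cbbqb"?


Pattern of "error": [0, 1, 1, 2, 1]
Pattern of "cbbqb": [0, 1, 1, 2, 1]
Patterns match
Same pattern = Yes


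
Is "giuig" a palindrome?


Word: "giuig"
Reversed: "giuig"
Forward == Backward? giuig == giuig
Palindrome = Yes


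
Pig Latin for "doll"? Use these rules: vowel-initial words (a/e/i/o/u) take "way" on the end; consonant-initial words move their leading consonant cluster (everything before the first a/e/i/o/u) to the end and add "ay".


Word: "doll"
Starts with consonant(s) → move to end, add 'ay'
Consonant cluster: "d"
Pig Latin = "ollday"


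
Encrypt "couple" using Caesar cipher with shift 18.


Word: "couple"
Shift: 18
Each letter → (letter + shift) mod 26:
  'c' (2) + 18 = 20 → 'u'
  'o' (14) + 18 = 6 → 'g'
  'u' (20) + 18 = 12 → 'm'
  'p' (15) + 18 = 7 → 'h'
  'l' (11) + 18 = 3 → 'd'
  'e' (4) + 18 = 22 → 'w'
Result = "ugmhdw"


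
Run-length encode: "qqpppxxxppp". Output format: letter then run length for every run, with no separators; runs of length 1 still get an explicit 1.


String: "qqpppxxxppp"
Scanning for consecutive runs:
  'q' x 2
  'p' x 3
  'x' x 3
  'p' x 3
RLE = "q2p3x3p3"


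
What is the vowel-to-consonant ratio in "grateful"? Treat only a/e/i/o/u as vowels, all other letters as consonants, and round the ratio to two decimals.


Word: "grateful"
Vowels (a,e,i,o,u): 3
Consonants: 5
Ratio = 3/5
= 0.60


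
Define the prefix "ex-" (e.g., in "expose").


Prefix: ex-
Example: expose (ex- + pose)
Meaning = out / former


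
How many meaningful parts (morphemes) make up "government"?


Word: "government"
Morphemes: govern + -ment
Each morpheme carries meaning
= 2 morphemes


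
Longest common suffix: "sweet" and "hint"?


Word 1: "sweet"
Word 2: "hint"
Comparing from end:
  Pos -1: 't' == 't'
  Pos -2: 'e' != 'n' (stop)
LCS = "t" (length 1)


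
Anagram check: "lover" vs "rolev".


Word 1: "lover" → sorted: elorv
Word 2: "rolev" → sorted: elorv
Same letters? elorv == elorv
Anagram = Yes


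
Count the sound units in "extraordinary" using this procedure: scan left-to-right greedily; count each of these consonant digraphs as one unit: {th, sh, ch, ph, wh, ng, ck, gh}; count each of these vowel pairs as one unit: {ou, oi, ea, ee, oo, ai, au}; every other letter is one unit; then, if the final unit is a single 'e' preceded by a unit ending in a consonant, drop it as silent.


Word: "extraordinary" (13 letters)
Left-to-right scan:
  [1] 'e' (letter)
  [2] 'x' (letter)
  [3] 't' (letter)
  [4] 'r' (letter)
  [5] 'a' (letter)
  [6] 'o' (letter)
  [7] 'r' (letter)
  [8] 'd' (letter)
  [9] 'i' (letter)
  [10] 'n' (letter)
  [11] 'a' (letter)
  [12] 'r' (letter)
  [13] 'y' (letter)
Units from scan: 13
Sound units = 13 units


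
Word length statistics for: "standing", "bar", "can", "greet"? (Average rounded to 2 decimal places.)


Lengths: "standing"=8, "bar"=3, "can"=3, "greet"=5
Sum = 19, Count = 4
Average = 19/4 = 4.75
= avg=4.75, min=3, max=8


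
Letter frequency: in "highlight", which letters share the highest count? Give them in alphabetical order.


Word: "highlight"
Letter counts:
  'g': 2
  'h': 3
  'i': 2
  'l': 1
  't': 1
Maximum count = 3
Most frequent = 'h' (3 times each)


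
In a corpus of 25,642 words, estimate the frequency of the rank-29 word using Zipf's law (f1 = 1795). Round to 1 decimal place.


Zipf's law: f(r) = f(1) / r
f(1) = 1795
f(29) = 1795 / 29
= 61.9 occurrences


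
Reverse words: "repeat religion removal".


Original: "repeat religion removal"
Words (1..n): repeat | religion | removal
Reversed (n..1): removal | religion | repeat
Result = "removal religion repeat"


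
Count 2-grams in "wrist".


Word: "wrist" (length 5)
Number of 2-grams = length - 2 + 1 = 5 - 2 + 1
= 4


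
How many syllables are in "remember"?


Word: "remember"
Syllable breakdown: re | mem | ber
Counting: 3 parts
= 3 syllables


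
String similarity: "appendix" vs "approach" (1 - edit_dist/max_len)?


Word 1: "appendix" (length 8)
Word 2: "approach" (length 8)
One optimal edit sequence:
  1. keep 'a'
  2. keep 'p'
  3. keep 'p'
  4. substitute 'e' -> 'r'  (+1)
  5. substitute 'n' -> 'o'  (+1)
  6. substitute 'd' -> 'a'  (+1)
  7. substitute 'i' -> 'c'  (+1)
  8. substitute 'x' -> 'h'  (+1)
Edit distance = 5
Max length = max(8, 8) = 8
Similarity = 1 - 5/8
= 0.3750


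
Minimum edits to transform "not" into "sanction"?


Word 1: "not" (length 3)
Word 2: "sanction" (length 8)
One optimal edit sequence (insert/delete/substitute each cost 1):
  1. insert 's'  (+1)
  2. insert 'a'  (+1)
  3. keep 'n'
  4. insert 'c'  (+1)
  5. insert 't'  (+1)
  6. insert 'i'  (+1)
  7. keep 'o'
  8. substitute 't' -> 'n'  (+1)
Total edit operations: 6
Edit distance = 6


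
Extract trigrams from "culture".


Word: "culture" (length 7)
Number of trigrams = 7 - 3 + 1 = 5
  Position 0: "cul"
  Position 1: "ult"
  Position 2: "ltu"
  Position 3: "tur"
  Position 4: "ure"
Trigrams = "cul", "ult", "ltu", "tur", "ure"


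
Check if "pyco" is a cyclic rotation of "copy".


Word: "copy", Candidate: "pyco"
Method: check if candidate is substring of word+word
"copycopy" contains "pyco"? Yes
Is rotation = Yes


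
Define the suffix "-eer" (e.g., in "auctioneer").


Suffix: -eer
Example: auctioneer (auction + -eer)
Meaning = one who is concerned with


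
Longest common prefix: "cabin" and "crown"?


Word 1: "cabin"
Word 2: "crown"
Comparing from start:
  Pos 0: 'c' == 'c'
  Pos 1: 'a' != 'r' (stop)
LCP = "c" (length 1)


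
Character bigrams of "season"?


Word: "season" (length 6)
Number of bigrams = 6 - 2 + 1 = 5
  Position 0: "se"
  Position 1: "ea"
  Position 2: "as"
  Position 3: "so"
  Position 4: "on"
Bigrams = "se", "ea", "as", "so", "on"


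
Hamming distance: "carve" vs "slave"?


Comparing character by character (same length = 5):
  Pos 0: 'c' vs 's' !=
  Pos 1: 'a' vs 'l' !=
  Pos 2: 'r' vs 'a' !=
  Pos 3: 'v' vs 'v' =
  Pos 4: 'e' vs 'e' =
Hamming distance = 3


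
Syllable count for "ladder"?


Word: "ladder"
Syllable breakdown: lad · der
Counting: 2 parts
= 2 syllables


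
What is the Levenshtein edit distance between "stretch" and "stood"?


Word 1: "stretch" (length 7)
Word 2: "stood" (length 5)
One optimal edit sequence (insert/delete/substitute each cost 1):
  1. keep 's'
  2. keep 't'
  3. delete 'r'  (+1)
  4. delete 'e'  (+1)
  5. substitute 't' -> 'o'  (+1)
  6. substitute 'c' -> 'o'  (+1)
  7. substitute 'h' -> 'd'  (+1)
Total edit operations: 5
Edit distance = 5


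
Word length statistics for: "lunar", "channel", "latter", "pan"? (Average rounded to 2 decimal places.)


Lengths: "lunar"=5, "channel"=7, "latter"=6, "pan"=3
Sum = 21, Count = 4
Average = 21/4 = 5.25
= avg=5.25, min=3, max=7


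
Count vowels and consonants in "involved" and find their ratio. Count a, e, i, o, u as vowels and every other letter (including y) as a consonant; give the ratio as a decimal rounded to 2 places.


Word: "involved"
Vowels (a,e,i,o,u): 3
Consonants: 5
Ratio = 3/5
= 0.60


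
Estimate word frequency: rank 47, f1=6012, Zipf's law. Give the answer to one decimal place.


Zipf's law: f(r) = f(1) / r
f(1) = 6012
f(47) = 6012 / 47
= 127.9 occurrences


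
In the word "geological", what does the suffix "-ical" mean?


Suffix: -ical
As in: geological -> geology + -ical, with a spelling change
Meaning = relating to


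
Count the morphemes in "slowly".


Word: "slowly"
Morphemes: slow / -ly
Each morpheme carries meaning
= 2 morphemes
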